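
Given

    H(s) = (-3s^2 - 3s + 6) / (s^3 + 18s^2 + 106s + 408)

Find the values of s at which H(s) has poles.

s = -12, -3 + 5j, -3 - 5j

The poles are the roots of the denominator s^3 + 18s^2 + 106s + 408 = 0.
Trying s = -12: the polynomial evaluates to 0, so (s + 12) is a factor.
Dividing out leaves s^2 + 6s + 34 = 0.
The quadratic formula then gives s = -3 ± 5j.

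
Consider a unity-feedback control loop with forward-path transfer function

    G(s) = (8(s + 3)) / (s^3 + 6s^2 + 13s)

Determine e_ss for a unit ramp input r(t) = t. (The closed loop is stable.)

G(s) has one pole at the origin.
This is a Type 1 system. Kv = lim_{s→0} s·G(s) = 24/13.
e_ss = 1/Kv = 1/(24/13) = 13/24 ≈ 0.5417.

e_ss = 0.5417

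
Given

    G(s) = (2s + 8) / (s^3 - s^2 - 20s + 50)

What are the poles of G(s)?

The poles are the roots of the denominator s^3 - s^2 - 20s + 50 = 0.
Trying s = -5: the polynomial evaluates to 0, so (s + 5) is a factor.
Dividing out leaves s^2 - 6s + 10 = 0.
The quadratic formula then gives s = 3 ± 1j.

s = 3 ± j, -5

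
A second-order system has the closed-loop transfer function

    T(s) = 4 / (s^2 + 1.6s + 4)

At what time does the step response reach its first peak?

Comparing s^2 + 1.6s + 4 to s^2 + 2ζωₙs + ωₙ²: ωₙ = 2 rad/s and ζ = 1.6/(2·2) = 0.4.
ζωₙ = 1.6/2 = 0.8, so ω_d = ωₙ√(1−ζ²) = √(ωₙ² − (ζωₙ)²) = √(4 − 0.8²) = √3.36 ≈ 1.833 rad/s.
t_p = π/ω_d = π/1.833 ≈ 1.714 s.

t_p ≈ 1.714 s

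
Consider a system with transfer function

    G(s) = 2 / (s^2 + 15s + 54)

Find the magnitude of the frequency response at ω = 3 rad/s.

|G(j3)| ≈ 0.03143

Substitute s = j3: numerator = 2, denominator = 45 + j45.
|G(j3)| = |2| / |45 + j45| = 2 / 63.640 ≈ 0.03143.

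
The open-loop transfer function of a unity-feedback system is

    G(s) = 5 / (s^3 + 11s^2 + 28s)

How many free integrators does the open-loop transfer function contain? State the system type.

Type 1

Factor s from the denominator: s^3 + 11s^2 + 28s = s·(s^2 + 11s + 28).
There is 1 pole at the origin, so the system is Type 1.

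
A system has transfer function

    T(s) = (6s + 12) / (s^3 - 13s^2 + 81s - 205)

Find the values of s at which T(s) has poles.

The poles are the roots of the denominator s^3 - 13s^2 + 81s - 205 = 0.
Trying s = 5: the polynomial evaluates to 0, so (s - 5) is a factor.
Dividing out leaves s^2 - 8s + 41 = 0.
The quadratic formula then gives s = 4 ± 5j.

s = 4 + 5j, 4 - 5j, 5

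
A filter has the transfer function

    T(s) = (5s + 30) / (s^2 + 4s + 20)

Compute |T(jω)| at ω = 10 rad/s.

|T(j10)| ≈ 0.6519

Substitute s = j10: numerator = 30 + j50, denominator = -80 + j40.
|T(j10)| = |30 + j50| / |-80 + j40| = 58.310 / 89.443 ≈ 0.6519.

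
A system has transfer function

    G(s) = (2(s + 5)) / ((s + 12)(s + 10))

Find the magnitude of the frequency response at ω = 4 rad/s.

|G(j4)| ≈ 0.09400

Substitute s = j4: numerator = 10 + j8, denominator = 104 + j88.
|G(j4)| = |10 + j8| / |104 + j88| = 12.806 / 136.24 ≈ 0.09400.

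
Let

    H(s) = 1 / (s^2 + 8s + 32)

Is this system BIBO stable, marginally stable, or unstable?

stable

The poles can be read from the denominator factors: s = -4 + 4j, -4 - 4j.
Since all poles lie strictly in the left half-plane, the system is stable.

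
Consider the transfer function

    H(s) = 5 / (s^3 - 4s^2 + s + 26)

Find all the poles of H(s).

The poles are the roots of the denominator s^3 - 4s^2 + s + 26 = 0.
Trying s = -2: the polynomial evaluates to 0, so (s + 2) is a factor.
Dividing out leaves s^2 - 6s + 13 = 0.
The quadratic formula then gives s = 3 ± 2j.

s = 3 ± 2j, -2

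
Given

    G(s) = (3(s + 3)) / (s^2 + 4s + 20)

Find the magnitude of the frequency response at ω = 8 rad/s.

|G(j8)| ≈ 0.4711

Substitute s = j8: numerator = 9 + j24, denominator = -44 + j32.
|G(j8)| = |9 + j24| / |-44 + j32| = 25.632 / 54.406 ≈ 0.4711.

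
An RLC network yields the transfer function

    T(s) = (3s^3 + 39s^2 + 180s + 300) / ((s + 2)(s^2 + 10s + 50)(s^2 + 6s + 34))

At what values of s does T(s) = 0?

Set the numerator to zero: 3s^3 + 39s^2 + 180s + 300 = 0, i.e. 3·(s^3 + 13s^2 + 60s + 100) = 0.
Factoring: (s^2 + 8s + 20)(s + 5) = 0.

s = -4 ± 2j, -5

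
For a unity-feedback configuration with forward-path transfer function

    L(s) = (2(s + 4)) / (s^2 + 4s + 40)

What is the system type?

Type 0

The denominator has no factor of s at the origin — no free integrator — so this is a Type 0 system.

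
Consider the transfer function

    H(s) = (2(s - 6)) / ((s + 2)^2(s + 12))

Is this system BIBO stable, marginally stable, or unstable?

stable

The poles can be read from the denominator factors: s = -2, -12, -2.
Since all poles lie strictly in the left half-plane, the system is stable.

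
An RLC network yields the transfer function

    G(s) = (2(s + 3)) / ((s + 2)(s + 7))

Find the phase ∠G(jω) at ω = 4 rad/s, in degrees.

∠G(j4) ≈ -40.05°

At s = j4: numerator = 6 + j8, denominator = -2 + j36.
∠G = ∠num − ∠den = 53.130° − (93.180°) = -40.05°.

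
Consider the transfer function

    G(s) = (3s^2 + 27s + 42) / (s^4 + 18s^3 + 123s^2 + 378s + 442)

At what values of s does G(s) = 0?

Set the numerator to zero: 3s^2 + 27s + 42 = 0, i.e. 3·(s^2 + 9s + 14) = 0.
Factoring: (s + 7)(s + 2) = 0.

s = -7, -2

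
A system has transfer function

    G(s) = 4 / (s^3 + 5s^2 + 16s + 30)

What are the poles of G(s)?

The poles are the roots of the denominator s^3 + 5s^2 + 16s + 30 = 0.
Trying s = -3: the polynomial evaluates to 0, so (s + 3) is a factor.
Dividing out leaves s^2 + 2s + 10 = 0.
The quadratic formula then gives s = -1 ± 3j.

s = -3, -1 ± 3j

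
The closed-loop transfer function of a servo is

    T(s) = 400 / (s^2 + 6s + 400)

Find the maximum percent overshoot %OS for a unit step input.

%OS ≈ 62.1%

Comparing s^2 + 6s + 400 to s^2 + 2ζωₙs + ωₙ²: ωₙ = 20 rad/s and ζ = 6/(2·20) = 0.15.
%OS = 100·exp(−πζ/√(1−ζ²)) = 100·exp(−π·0.15/√(1−0.15²)) ≈ 62.1%.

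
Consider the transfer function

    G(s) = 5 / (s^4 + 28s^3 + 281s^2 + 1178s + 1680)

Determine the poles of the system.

s = -7, -3, -8, -10

The poles are the roots of the denominator s^4 + 28s^3 + 281s^2 + 1178s + 1680 = 0.
Trying s = -7: the polynomial evaluates to 0, so (s + 7) is a factor.
Dividing out leaves s^3 + 21s^2 + 134s + 240 = 0.
This factors further as (s + 3)(s + 8)(s + 10) = 0.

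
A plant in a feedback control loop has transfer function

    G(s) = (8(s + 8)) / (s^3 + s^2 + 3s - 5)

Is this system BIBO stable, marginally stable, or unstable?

The denominator s^3 + s^2 + 3s - 5 factors as (s^2 + 2s + 5)(s - 1), giving poles at s = -1 + 2j, -1 - 2j, 1.
Since the pole(s) at s = 1 lie in the right half-plane, the system is unstable.

unstable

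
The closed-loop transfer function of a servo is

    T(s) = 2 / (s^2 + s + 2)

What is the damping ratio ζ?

Compare the denominator to the standard form s^2 + 2ζωₙs + ωₙ².
ωₙ² = 2, so ωₙ = √2 ≈ 1.414 rad/s.
2ζωₙ = 1, so ζ = 1/(2·√2) ≈ 0.3536.
With ζ = 0.3536 the response is underdamped.

ζ ≈ 0.3536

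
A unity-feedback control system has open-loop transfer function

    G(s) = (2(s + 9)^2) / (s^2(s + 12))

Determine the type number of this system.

The denominator has 2 factors of s at the origin (free integrators), so this is a Type 2 system.

Type 2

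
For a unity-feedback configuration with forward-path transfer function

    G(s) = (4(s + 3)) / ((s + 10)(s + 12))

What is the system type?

Type 0

The denominator has no factor of s at the origin — no free integrator — so this is a Type 0 system.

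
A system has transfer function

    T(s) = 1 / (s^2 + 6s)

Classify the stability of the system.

marginally stable

The denominator s^2 + 6s factors as s(s + 6), giving poles at s = 0, -6.
Since the simple pole(s) at s = 0 lie on the jω-axis with none in the right half-plane, the system is marginally stable.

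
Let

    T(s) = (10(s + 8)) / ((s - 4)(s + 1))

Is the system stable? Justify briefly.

The poles can be read from the denominator factors: s = 4, -1.
Since the pole(s) at s = 4 lie in the right half-plane, the system is unstable.

unstable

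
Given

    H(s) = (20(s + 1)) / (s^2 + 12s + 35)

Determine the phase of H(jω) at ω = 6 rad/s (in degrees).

At s = j6: numerator = 20 + j120, denominator = -1 + j72.
∠H = ∠num − ∠den = 80.538° − (90.796°) = -10.26°.

∠H(j6) ≈ -10.26°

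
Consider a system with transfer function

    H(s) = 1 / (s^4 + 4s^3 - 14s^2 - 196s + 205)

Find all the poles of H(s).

s = -5 + 4j, -5 - 4j, 1, 5

The poles are the roots of the denominator s^4 + 4s^3 - 14s^2 - 196s + 205 = 0.
Trying s = 1: the polynomial evaluates to 0, so (s - 1) is a factor.
Dividing out leaves s^3 + 5s^2 - 9s - 205 = 0.
This factors further as (s^2 + 10s + 41)(s - 5) = 0.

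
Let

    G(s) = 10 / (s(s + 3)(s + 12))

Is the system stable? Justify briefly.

marginally stable

The poles can be read from the denominator factors: s = 0, -3, -12.
Since the simple pole(s) at s = 0 lie on the jω-axis with none in the right half-plane, the system is marginally stable.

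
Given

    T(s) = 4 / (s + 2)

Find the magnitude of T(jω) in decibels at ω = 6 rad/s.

|T(j6)|_dB ≈ -3.98 dB

Substitute s = j6: numerator = 4, denominator = 2 + j6.
|T(j6)| = |4| / |2 + j6| = 4 / 6.3246 ≈ 0.6325.
In decibels: 20·log₁₀(0.6325) ≈ -3.98 dB.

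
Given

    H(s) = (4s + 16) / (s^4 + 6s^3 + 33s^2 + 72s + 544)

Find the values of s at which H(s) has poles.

The poles are the roots of the denominator s^4 + 6s^3 + 33s^2 + 72s + 544 = 0.
No real roots exist; factor into two real quadratics: (s^2 - 2s + 17)(s^2 + 8s + 32) = 0.
Each quadratic gives a conjugate pair via the quadratic formula.

s = 1 + 4j, 1 - 4j, -4 + 4j, -4 - 4j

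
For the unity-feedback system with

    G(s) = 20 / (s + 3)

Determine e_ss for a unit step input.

e_ss = 0.1304

G(s) has no poles at the origin.
This is a Type 0 system. Kp = lim_{s→0} G(s) = 20/3.
e_ss = 1/(1 + Kp) = 1/(1 + 20/3) = 3/23 ≈ 0.1304.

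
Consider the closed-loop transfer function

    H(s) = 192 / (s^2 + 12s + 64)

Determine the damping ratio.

ζ = 0.75

Compare the denominator to the standard form s^2 + 2ζωₙs + ωₙ².
ωₙ² = 64, so ωₙ = 8 rad/s.
2ζωₙ = 12, so ζ = 12/(2·8) = 0.75.
With ζ = 0.75 the response is underdamped.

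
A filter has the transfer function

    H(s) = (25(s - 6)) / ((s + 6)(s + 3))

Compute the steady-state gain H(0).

At s = 0 each factor (s + a) contributes a and each (s^2 + bs + c) contributes c.
H(0) = 25·(-6) / ((6) · (3)) = -150/18 = -25/3.

H(0) = -25/3 ≈ -8.333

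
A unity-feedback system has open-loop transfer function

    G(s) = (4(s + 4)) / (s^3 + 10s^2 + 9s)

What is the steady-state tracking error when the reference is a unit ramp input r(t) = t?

e_ss = 0.5625

G(s) has one pole at the origin.
This is a Type 1 system. Kv = lim_{s→0} s·G(s) = 16/9.
e_ss = 1/Kv = 1/(16/9) = 9/16 ≈ 0.5625.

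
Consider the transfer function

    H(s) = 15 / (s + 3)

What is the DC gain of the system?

Set s = 0: H(0) = (15) / (3) = 5.

H(0) = 5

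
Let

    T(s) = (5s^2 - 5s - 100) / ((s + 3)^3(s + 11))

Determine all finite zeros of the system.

Set the numerator to zero: 5s^2 - 5s - 100 = 0, i.e. 5·(s^2 - s - 20) = 0.
Factoring: (s - 5)(s + 4) = 0.

s = 5, -4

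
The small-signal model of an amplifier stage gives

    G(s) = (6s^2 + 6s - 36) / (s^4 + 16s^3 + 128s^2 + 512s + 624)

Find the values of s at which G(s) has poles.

The poles are the roots of the denominator s^4 + 16s^3 + 128s^2 + 512s + 624 = 0.
Trying s = -6: the polynomial evaluates to 0, so (s + 6) is a factor.
Dividing out leaves s^3 + 10s^2 + 68s + 104 = 0.
This factors further as (s^2 + 8s + 52)(s + 2) = 0.

s = -4 + 6j, -4 - 6j, -6, -2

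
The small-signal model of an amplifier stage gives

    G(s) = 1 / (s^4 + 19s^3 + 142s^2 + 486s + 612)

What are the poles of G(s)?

s = -3, -5 + 3j, -5 - 3j, -6

The poles are the roots of the denominator s^4 + 19s^3 + 142s^2 + 486s + 612 = 0.
Trying s = -3: the polynomial evaluates to 0, so (s + 3) is a factor.
Dividing out leaves s^3 + 16s^2 + 94s + 204 = 0.
This factors further as (s^2 + 10s + 34)(s + 6) = 0.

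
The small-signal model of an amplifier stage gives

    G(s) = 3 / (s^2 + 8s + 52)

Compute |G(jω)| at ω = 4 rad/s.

|G(j4)| ≈ 0.06228

Substitute s = j4: numerator = 3, denominator = 36 + j32.
|G(j4)| = |3| / |36 + j32| = 3 / 48.166 ≈ 0.06228.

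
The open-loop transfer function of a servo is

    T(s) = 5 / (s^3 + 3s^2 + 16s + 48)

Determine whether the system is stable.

The denominator s^3 + 3s^2 + 16s + 48 factors as (s^2 + 16)(s + 3), giving poles at s = ±4j, -3.
Since the simple pole(s) at s = ±4j lie on the jω-axis with none in the right half-plane, the system is marginally stable.

marginally stable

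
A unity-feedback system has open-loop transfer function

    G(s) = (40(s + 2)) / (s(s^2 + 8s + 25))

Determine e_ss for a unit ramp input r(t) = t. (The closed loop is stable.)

e_ss = 0.3125

G(s) has one pole at the origin.
This is a Type 1 system. Kv = lim_{s→0} s·G(s) = 80/25 = 16/5.
e_ss = 1/Kv = 1/(16/5) = 5/16 ≈ 0.3125.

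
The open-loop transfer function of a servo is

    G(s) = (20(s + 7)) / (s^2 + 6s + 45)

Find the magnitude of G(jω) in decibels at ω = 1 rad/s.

Substitute s = j1: numerator = 140 + j20, denominator = 44 + j6.
|G(j1)| = |140 + j20| / |44 + j6| = 141.42 / 44.407 ≈ 3.185.
In decibels: 20·log₁₀(3.185) ≈ 10.1 dB.

|G(j1)|_dB ≈ 10.1 dB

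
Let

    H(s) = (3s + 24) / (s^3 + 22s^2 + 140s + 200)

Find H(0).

Set s = 0: H(0) = (24) / (200) = 3/25.

H(0) = 3/25 ≈ 0.1200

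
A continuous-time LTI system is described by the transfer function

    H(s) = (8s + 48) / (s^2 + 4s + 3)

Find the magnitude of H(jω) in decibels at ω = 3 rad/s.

Substitute s = j3: numerator = 48 + j24, denominator = -6 + j12.
|H(j3)| = |48 + j24| / |-6 + j12| = 53.666 / 13.416 = 4.
In decibels: 20·log₁₀(4) ≈ 12.0 dB.

|H(j3)|_dB ≈ 12.0 dB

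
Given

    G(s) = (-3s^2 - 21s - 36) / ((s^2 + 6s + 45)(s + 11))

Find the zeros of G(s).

Set the numerator to zero: -3s^2 - 21s - 36 = 0, i.e. -3·(s^2 + 7s + 12) = 0.
Factoring: (s + 4)(s + 3) = 0.

s = -4, -3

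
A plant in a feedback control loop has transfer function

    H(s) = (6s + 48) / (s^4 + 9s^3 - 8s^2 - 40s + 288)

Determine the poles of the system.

s = -4, -9, 2 + 2j, 2 - 2j

The poles are the roots of the denominator s^4 + 9s^3 - 8s^2 - 40s + 288 = 0.
Trying s = -4: the polynomial evaluates to 0, so (s + 4) is a factor.
Dividing out leaves s^3 + 5s^2 - 28s + 72 = 0.
This factors further as (s + 9)(s^2 - 4s + 8) = 0.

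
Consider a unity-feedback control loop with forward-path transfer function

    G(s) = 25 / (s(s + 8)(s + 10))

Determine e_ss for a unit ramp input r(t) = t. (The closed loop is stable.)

e_ss = 3.200

G(s) has one pole at the origin.
This is a Type 1 system. Kv = lim_{s→0} s·G(s) = 25/80 = 5/16.
e_ss = 1/Kv = 1/(5/16) = 16/5 ≈ 3.200.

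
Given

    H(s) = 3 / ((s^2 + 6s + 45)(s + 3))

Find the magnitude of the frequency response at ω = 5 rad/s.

Substitute s = j5: numerator = 3, denominator = -90 + j190.
|H(j5)| = |3| / |-90 + j190| = 3 / 210.24 ≈ 0.01427.

|H(j5)| ≈ 0.01427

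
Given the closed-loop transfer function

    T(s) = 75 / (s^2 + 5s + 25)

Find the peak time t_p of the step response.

Comparing s^2 + 5s + 25 to s^2 + 2ζωₙs + ωₙ²: ωₙ = 5 rad/s and ζ = 5/(2·5) = 0.5.
ζωₙ = 5/2 = 2.5, so ω_d = ωₙ√(1−ζ²) = √(ωₙ² − (ζωₙ)²) = √(25 − 2.5²) = √18.75 ≈ 4.330 rad/s.
t_p = π/ω_d = π/4.330 ≈ 0.7255 s.

t_p ≈ 0.7255 s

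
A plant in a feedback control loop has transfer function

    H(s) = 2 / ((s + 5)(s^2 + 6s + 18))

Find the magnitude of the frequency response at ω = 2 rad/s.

Substitute s = j2: numerator = 2, denominator = 46 + j88.
|H(j2)| = |2| / |46 + j88| = 2 / 99.298 ≈ 0.02014.

|H(j2)| ≈ 0.02014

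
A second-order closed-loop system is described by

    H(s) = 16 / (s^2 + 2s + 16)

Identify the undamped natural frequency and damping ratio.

ωₙ = 4 rad/s, ζ = 0.25

Compare the denominator to the standard form s^2 + 2ζωₙs + ωₙ².
ωₙ² = 16, so ωₙ = 4 rad/s.
2ζωₙ = 2, so ζ = 2/(2·4) = 0.25.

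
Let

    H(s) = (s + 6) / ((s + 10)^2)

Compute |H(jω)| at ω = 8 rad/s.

|H(j8)| ≈ 0.06098

Substitute s = j8: numerator = 6 + j8, denominator = 36 + j160.
|H(j8)| = |6 + j8| / |36 + j160| = 10 / 164 ≈ 0.06098.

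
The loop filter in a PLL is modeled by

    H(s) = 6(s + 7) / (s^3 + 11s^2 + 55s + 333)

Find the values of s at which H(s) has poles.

s = -1 ± 6j, -9

The poles are the roots of the denominator s^3 + 11s^2 + 55s + 333 = 0.
Trying s = -9: the polynomial evaluates to 0, so (s + 9) is a factor.
Dividing out leaves s^2 + 2s + 37 = 0.
The quadratic formula then gives s = -1 ± 6j.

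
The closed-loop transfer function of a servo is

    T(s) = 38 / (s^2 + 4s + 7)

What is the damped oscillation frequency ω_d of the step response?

ω_d ≈ 1.732 rad/s

Comparing s^2 + 4s + 7 to s^2 + 2ζωₙs + ωₙ²: ωₙ = √7 ≈ 2.646 rad/s and ζ = 4/(2·√7) ≈ 0.7559.
ζωₙ = 4/2 = 2, so ω_d = ωₙ√(1−ζ²) = √(ωₙ² − (ζωₙ)²) = √(7 − 2²) = √3 ≈ 1.732 rad/s.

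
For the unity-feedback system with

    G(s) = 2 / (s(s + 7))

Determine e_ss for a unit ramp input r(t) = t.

G(s) has one pole at the origin.
This is a Type 1 system. Kv = lim_{s→0} s·G(s) = 2/7.
e_ss = 1/Kv = 1/(2/7) = 7/2 ≈ 3.500.

e_ss = 3.500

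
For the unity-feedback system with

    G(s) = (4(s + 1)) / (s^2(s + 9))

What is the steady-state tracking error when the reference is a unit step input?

G(s) has 2 poles at the origin.
This is a Type 2 system; for a step input the steady-state error is zero.

e_ss = 0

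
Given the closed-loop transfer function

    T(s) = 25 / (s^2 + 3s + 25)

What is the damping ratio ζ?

ζ = 0.3

Compare the denominator to the standard form s^2 + 2ζωₙs + ωₙ².
ωₙ² = 25, so ωₙ = 5 rad/s.
2ζωₙ = 3, so ζ = 3/(2·5) = 0.3.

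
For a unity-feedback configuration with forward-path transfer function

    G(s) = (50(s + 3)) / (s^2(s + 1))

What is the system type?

The denominator has 2 factors of s at the origin (free integrators), so this is a Type 2 system.

Type 2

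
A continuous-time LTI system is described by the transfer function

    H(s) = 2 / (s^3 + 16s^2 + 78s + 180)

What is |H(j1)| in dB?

|H(j1)|_dB ≈ -39.1 dB

Substitute s = j1: numerator = 2, denominator = 164 + j77.
|H(j1)| = |2| / |164 + j77| = 2 / 181.18 ≈ 0.01104.
In decibels: 20·log₁₀(0.01104) ≈ -39.1 dB.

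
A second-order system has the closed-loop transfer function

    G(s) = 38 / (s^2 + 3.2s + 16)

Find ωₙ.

Compare the denominator to the standard form s^2 + 2ζωₙs + ωₙ².
ωₙ² = 16, so ωₙ = 4 rad/s.

ωₙ = 4 rad/s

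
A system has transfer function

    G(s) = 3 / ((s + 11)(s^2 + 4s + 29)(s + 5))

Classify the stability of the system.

stable

The poles can be read from the denominator factors: s = -11, -2 ± 5j, -5.
Since all poles lie strictly in the left half-plane, the system is stable.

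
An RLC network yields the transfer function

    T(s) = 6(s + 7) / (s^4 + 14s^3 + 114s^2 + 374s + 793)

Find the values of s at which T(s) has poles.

The poles are the roots of the denominator s^4 + 14s^3 + 114s^2 + 374s + 793 = 0.
No real roots exist; factor into two real quadratics: (s^2 + 4s + 13)(s^2 + 10s + 61) = 0.
Each quadratic gives a conjugate pair via the quadratic formula.

s = -2 + 3j, -2 - 3j, -5 + 6j, -5 - 6j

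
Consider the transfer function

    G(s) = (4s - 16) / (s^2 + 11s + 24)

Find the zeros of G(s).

Set the numerator to zero: 4s - 16 = 0, i.e. 4·(s - 4) = 0.
So s = 4.

s = 4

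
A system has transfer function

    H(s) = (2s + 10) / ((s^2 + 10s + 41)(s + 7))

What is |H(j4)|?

|H(j4)| ≈ 0.03367

Substitute s = j4: numerator = 10 + j8, denominator = 15 + j380.
|H(j4)| = |10 + j8| / |15 + j380| = 12.806 / 380.30 ≈ 0.03367.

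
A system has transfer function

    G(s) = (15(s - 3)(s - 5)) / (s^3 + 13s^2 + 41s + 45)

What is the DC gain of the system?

G(0) = 5

Set s = 0: G(0) = (225) / (45) = 5.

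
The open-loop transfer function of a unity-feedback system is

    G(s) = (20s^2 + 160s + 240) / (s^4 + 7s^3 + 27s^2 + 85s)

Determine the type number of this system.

Type 1

Factor s from the denominator: s^4 + 7s^3 + 27s^2 + 85s = s·(s^3 + 7s^2 + 27s + 85).
There is 1 pole at the origin, so the system is Type 1.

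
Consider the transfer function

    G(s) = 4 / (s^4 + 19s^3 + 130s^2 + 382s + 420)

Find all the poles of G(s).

The poles are the roots of the denominator s^4 + 19s^3 + 130s^2 + 382s + 420 = 0.
Trying s = -6: the polynomial evaluates to 0, so (s + 6) is a factor.
Dividing out leaves s^3 + 13s^2 + 52s + 70 = 0.
This factors further as (s^2 + 6s + 10)(s + 7) = 0.

s = -3 ± j, -6, -7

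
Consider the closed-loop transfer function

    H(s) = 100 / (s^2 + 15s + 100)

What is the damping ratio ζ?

ζ = 0.75

Compare the denominator to the standard form s^2 + 2ζωₙs + ωₙ².
ωₙ² = 100, so ωₙ = 10 rad/s.
2ζωₙ = 15, so ζ = 15/(2·10) = 0.75.
With ζ = 0.75 the response is underdamped.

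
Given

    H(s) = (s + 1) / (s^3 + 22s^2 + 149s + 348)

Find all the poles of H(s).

s = -5 ± 2j, -12

The poles are the roots of the denominator s^3 + 22s^2 + 149s + 348 = 0.
Trying s = -12: the polynomial evaluates to 0, so (s + 12) is a factor.
Dividing out leaves s^2 + 10s + 29 = 0.
The quadratic formula then gives s = -5 ± 2j.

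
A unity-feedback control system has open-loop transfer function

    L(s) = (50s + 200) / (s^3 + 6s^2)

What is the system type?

Type 2

Factor s from the denominator: s^3 + 6s^2 = s^2·(s + 6).
There are 2 poles at the origin, so the system is Type 2.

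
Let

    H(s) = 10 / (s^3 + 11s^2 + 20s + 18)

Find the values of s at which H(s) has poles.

The poles are the roots of the denominator s^3 + 11s^2 + 20s + 18 = 0.
Trying s = -9: the polynomial evaluates to 0, so (s + 9) is a factor.
Dividing out leaves s^2 + 2s + 2 = 0.
The quadratic formula then gives s = -1 ± 1j.

s = -1 + j, -1 - j, -9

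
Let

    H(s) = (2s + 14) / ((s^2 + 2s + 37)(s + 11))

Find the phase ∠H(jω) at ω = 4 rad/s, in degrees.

∠H(j4) ≈ -11.09°

At s = j4: numerator = 14 + j8, denominator = 199 + j172.
∠H = ∠num − ∠den = 29.745° − (40.838°) = -11.09°.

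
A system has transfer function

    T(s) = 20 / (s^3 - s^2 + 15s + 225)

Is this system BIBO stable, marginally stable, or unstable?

The denominator s^3 - s^2 + 15s + 225 factors as (s + 5)(s^2 - 6s + 45), giving poles at s = -5, 3 + 6j, 3 - 6j.
Since the pole(s) at s = 3 ± 6j lie in the right half-plane, the system is unstable.

unstable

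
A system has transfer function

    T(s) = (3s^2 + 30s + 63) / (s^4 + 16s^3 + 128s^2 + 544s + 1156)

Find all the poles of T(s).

The poles are the roots of the denominator s^4 + 16s^3 + 128s^2 + 544s + 1156 = 0.
No real roots exist; factor into two real quadratics: (s^2 + 6s + 34)(s^2 + 10s + 34) = 0.
Each quadratic gives a conjugate pair via the quadratic formula.

s = -3 ± 5j, -5 ± 3j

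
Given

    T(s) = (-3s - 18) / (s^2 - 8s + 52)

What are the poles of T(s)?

The poles are the roots of the denominator s^2 - 8s + 52 = 0.
Using the quadratic formula: s = (8 ± √(-144))/2 = 4 ± 6j.

s = 4 ± 6j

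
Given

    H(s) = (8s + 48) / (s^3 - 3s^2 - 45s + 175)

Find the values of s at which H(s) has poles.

s = 5, 5, -7

The poles are the roots of the denominator s^3 - 3s^2 - 45s + 175 = 0.
Trying s = 5: the polynomial evaluates to 0, so (s - 5) is a factor.
Dividing out leaves s^2 + 2s - 35 = 0.
Factoring the quadratic: (s - 5)(s + 7) = 0.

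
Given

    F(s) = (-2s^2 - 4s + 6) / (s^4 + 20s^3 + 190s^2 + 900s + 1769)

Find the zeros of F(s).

s = -3, 1

Set the numerator to zero: -2s^2 - 4s + 6 = 0, i.e. -2·(s^2 + 2s - 3) = 0.
Factoring: (s + 3)(s - 1) = 0.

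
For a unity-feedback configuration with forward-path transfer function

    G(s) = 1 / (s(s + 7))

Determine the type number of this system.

Type 1

The denominator has 1 factor of s at the origin (free integrator), so this is a Type 1 system.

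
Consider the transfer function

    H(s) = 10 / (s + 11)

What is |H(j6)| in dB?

|H(j6)|_dB ≈ -1.96 dB

Substitute s = j6: numerator = 10, denominator = 11 + j6.
|H(j6)| = |10| / |11 + j6| = 10 / 12.530 ≈ 0.7981.
In decibels: 20·log₁₀(0.7981) ≈ -1.96 dB.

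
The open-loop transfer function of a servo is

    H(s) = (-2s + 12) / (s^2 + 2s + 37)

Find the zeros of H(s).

s = 6

Set the numerator to zero: -2s + 12 = 0, i.e. -2·(s - 6) = 0.
So s = 6.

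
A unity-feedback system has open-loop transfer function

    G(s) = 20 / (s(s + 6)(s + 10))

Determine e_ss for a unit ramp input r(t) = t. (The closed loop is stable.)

G(s) has one pole at the origin.
This is a Type 1 system. Kv = lim_{s→0} s·G(s) = 20/60 = 1/3.
e_ss = 1/Kv = 1/(1/3) = 3.

e_ss = 3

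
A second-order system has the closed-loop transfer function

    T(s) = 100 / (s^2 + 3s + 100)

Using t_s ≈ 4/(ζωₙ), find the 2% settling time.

Comparing s^2 + 3s + 100 to s^2 + 2ζωₙs + ωₙ²: ωₙ = 10 rad/s and ζ = 3/(2·10) = 0.15.
ζωₙ = 3/2 = 1.5, so t_s ≈ 4/(ζωₙ) = 4/1.5 ≈ 2.667 s.

t_s ≈ 2.667 s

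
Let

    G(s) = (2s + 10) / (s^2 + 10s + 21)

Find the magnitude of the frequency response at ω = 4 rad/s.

Substitute s = j4: numerator = 10 + j8, denominator = 5 + j40.
|G(j4)| = |10 + j8| / |5 + j40| = 12.806 / 40.311 ≈ 0.3177.

|G(j4)| ≈ 0.3177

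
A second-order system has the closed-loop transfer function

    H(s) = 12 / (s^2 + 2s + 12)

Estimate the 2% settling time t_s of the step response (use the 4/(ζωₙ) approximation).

Comparing s^2 + 2s + 12 to s^2 + 2ζωₙs + ωₙ²: ωₙ = √12 ≈ 3.464 rad/s and ζ = 2/(2·√12) ≈ 0.2887.
ζωₙ = 2/2 = 1, so t_s ≈ 4/(ζωₙ) = 4/1 = 4 s.

t_s ≈ 4 s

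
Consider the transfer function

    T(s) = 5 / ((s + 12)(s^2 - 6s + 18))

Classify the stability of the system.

The poles can be read from the denominator factors: s = -12, 3 ± 3j.
Since the pole(s) at s = 3 + 3j, 3 - 3j lie in the right half-plane, the system is unstable.

unstable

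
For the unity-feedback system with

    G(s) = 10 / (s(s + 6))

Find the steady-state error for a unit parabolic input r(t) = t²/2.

e_ss = ∞

G(s) has one pole at the origin.
This is a Type 1 system; Ka = lim_{s→0} s^2·G(s) = 0, so the steady-state error for a parabola input is infinite.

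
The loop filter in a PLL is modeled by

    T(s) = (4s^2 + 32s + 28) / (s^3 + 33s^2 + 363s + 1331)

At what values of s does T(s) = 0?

s = -1, -7

Set the numerator to zero: 4s^2 + 32s + 28 = 0, i.e. 4·(s^2 + 8s + 7) = 0.
Factoring: (s + 1)(s + 7) = 0.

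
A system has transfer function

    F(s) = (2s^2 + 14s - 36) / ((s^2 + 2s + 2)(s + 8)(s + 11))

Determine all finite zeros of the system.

Set the numerator to zero: 2s^2 + 14s - 36 = 0, i.e. 2·(s^2 + 7s - 18) = 0.
Factoring: (s + 9)(s - 2) = 0.

s = -9, 2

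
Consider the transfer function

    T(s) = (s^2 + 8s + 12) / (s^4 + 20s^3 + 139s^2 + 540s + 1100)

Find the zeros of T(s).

Set the numerator to zero: s^2 + 8s + 12 = 0.
Factoring: (s + 2)(s + 6) = 0.

s = -2, -6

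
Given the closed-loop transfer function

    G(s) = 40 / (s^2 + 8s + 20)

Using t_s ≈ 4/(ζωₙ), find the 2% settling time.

Comparing s^2 + 8s + 20 to s^2 + 2ζωₙs + ωₙ²: ωₙ = √20 ≈ 4.472 rad/s and ζ = 8/(2·√20) ≈ 0.8944.
ζωₙ = 8/2 = 4, so t_s ≈ 4/(ζωₙ) = 4/4 = 1 s.

t_s ≈ 1 s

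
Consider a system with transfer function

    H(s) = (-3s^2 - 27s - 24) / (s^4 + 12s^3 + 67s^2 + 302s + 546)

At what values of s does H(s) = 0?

Set the numerator to zero: -3s^2 - 27s - 24 = 0, i.e. -3·(s^2 + 9s + 8) = 0.
Factoring: (s + 8)(s + 1) = 0.

s = -8, -1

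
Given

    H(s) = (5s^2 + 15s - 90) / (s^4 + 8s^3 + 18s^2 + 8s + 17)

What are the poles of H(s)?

The poles are the roots of the denominator s^4 + 8s^3 + 18s^2 + 8s + 17 = 0.
No real roots exist; factor into two real quadratics: (s^2 + 8s + 17)(s^2 + 1) = 0.
Each quadratic gives a conjugate pair via the quadratic formula.

s = -4 ± j, ±j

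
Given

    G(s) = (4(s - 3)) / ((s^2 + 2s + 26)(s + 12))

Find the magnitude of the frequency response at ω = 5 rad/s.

|G(j5)| ≈ 0.1785

Substitute s = j5: numerator = -12 + j20, denominator = -38 + j125.
|G(j5)| = |-12 + j20| / |-38 + j125| = 23.324 / 130.65 ≈ 0.1785.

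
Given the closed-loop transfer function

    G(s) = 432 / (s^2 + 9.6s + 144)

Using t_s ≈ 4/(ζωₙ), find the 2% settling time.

Comparing s^2 + 9.6s + 144 to s^2 + 2ζωₙs + ωₙ²: ωₙ = 12 rad/s and ζ = 9.6/(2·12) = 0.4.
ζωₙ = 9.6/2 = 4.8, so t_s ≈ 4/(ζωₙ) = 4/4.8 ≈ 0.8333 s.

t_s ≈ 0.8333 s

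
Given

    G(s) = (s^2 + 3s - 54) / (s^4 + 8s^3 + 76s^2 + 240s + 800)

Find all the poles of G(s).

s = -2 ± 6j, -2 ± 4j

The poles are the roots of the denominator s^4 + 8s^3 + 76s^2 + 240s + 800 = 0.
No real roots exist; factor into two real quadratics: (s^2 + 4s + 40)(s^2 + 4s + 20) = 0.
Each quadratic gives a conjugate pair via the quadratic formula.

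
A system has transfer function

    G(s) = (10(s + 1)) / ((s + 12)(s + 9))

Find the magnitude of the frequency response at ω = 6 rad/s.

|G(j6)| ≈ 0.4192

Substitute s = j6: numerator = 10 + j60, denominator = 72 + j126.
|G(j6)| = |10 + j60| / |72 + j126| = 60.828 / 145.12 ≈ 0.4192.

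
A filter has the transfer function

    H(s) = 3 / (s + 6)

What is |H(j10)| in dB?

|H(j10)|_dB ≈ -11.8 dB

Substitute s = j10: numerator = 3, denominator = 6 + j10.
|H(j10)| = |3| / |6 + j10| = 3 / 11.662 ≈ 0.2572.
In decibels: 20·log₁₀(0.2572) ≈ -11.8 dB.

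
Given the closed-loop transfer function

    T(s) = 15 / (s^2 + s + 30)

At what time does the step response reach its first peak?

Comparing s^2 + s + 30 to s^2 + 2ζωₙs + ωₙ²: ωₙ = √30 ≈ 5.477 rad/s and ζ = 1/(2·√30) ≈ 0.09129.
ζωₙ = 1/2 = 0.5, so ω_d = ωₙ√(1−ζ²) = √(ωₙ² − (ζωₙ)²) = √(30 − 0.5²) = √29.75 ≈ 5.454 rad/s.
t_p = π/ω_d = π/5.454 ≈ 0.5760 s.

t_p ≈ 0.5760 s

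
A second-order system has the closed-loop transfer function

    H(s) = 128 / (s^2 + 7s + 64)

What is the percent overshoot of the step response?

Comparing s^2 + 7s + 64 to s^2 + 2ζωₙs + ωₙ²: ωₙ = 8 rad/s and ζ = 7/(2·8) = 0.4375.
%OS = 100·exp(−πζ/√(1−ζ²)) = 100·exp(−π·0.4375/√(1−0.4375²)) ≈ 21.7%.

%OS ≈ 21.7%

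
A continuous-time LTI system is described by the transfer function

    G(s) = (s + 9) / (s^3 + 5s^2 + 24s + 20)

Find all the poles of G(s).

The poles are the roots of the denominator s^3 + 5s^2 + 24s + 20 = 0.
Trying s = -1: the polynomial evaluates to 0, so (s + 1) is a factor.
Dividing out leaves s^2 + 4s + 20 = 0.
The quadratic formula then gives s = -2 ± 4j.

s = -2 ± 4j, -1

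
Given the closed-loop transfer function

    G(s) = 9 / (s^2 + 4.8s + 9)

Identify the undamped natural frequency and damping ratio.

Compare the denominator to the standard form s^2 + 2ζωₙs + ωₙ².
ωₙ² = 9, so ωₙ = 3 rad/s.
2ζωₙ = 4.8, so ζ = 4.8/(2·3) = 0.8.
With ζ = 0.8 the response is underdamped.

ωₙ = 3 rad/s, ζ = 0.8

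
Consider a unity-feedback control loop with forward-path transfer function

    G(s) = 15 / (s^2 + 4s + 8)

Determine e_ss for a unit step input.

e_ss = 0.3478

G(s) has no poles at the origin.
This is a Type 0 system. Kp = lim_{s→0} G(s) = 15/8.
e_ss = 1/(1 + Kp) = 1/(1 + 15/8) = 8/23 ≈ 0.3478.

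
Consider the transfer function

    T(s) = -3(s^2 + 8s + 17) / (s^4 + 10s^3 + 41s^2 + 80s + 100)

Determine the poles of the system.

The poles are the roots of the denominator s^4 + 10s^3 + 41s^2 + 80s + 100 = 0.
No real roots exist; factor into two real quadratics: (s^2 + 2s + 5)(s^2 + 8s + 20) = 0.
Each quadratic gives a conjugate pair via the quadratic formula.

s = -1 ± 2j, -4 ± 2j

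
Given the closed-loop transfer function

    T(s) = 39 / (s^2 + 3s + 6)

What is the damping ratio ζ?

Compare the denominator to the standard form s^2 + 2ζωₙs + ωₙ².
ωₙ² = 6, so ωₙ = √6 ≈ 2.449 rad/s.
2ζωₙ = 3, so ζ = 3/(2·√6) ≈ 0.6124.
With ζ = 0.6124 the response is underdamped.

ζ ≈ 0.6124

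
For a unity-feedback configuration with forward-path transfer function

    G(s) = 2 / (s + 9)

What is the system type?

The denominator has no factor of s at the origin — no free integrator — so this is a Type 0 system.

Type 0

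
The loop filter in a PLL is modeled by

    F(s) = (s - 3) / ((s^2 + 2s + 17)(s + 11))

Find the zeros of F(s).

Set the numerator to zero: s - 3 = 0.
So s = 3.

s = 3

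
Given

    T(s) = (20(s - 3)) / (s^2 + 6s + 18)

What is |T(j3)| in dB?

|T(j3)|_dB ≈ 12.5 dB

Substitute s = j3: numerator = -60 + j60, denominator = 9 + j18.
|T(j3)| = |-60 + j60| / |9 + j18| = 84.853 / 20.125 ≈ 4.216.
In decibels: 20·log₁₀(4.216) ≈ 12.5 dB.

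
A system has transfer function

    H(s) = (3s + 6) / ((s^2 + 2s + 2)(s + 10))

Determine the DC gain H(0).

Set s = 0: H(0) = (6) / (20) = 3/10.

H(0) = 3/10 ≈ 0.3000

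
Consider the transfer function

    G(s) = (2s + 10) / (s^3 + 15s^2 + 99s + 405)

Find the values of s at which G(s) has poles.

The poles are the roots of the denominator s^3 + 15s^2 + 99s + 405 = 0.
Trying s = -9: the polynomial evaluates to 0, so (s + 9) is a factor.
Dividing out leaves s^2 + 6s + 45 = 0.
The quadratic formula then gives s = -3 ± 6j.

s = -9, -3 ± 6j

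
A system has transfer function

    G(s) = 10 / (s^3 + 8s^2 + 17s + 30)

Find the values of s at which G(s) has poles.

The poles are the roots of the denominator s^3 + 8s^2 + 17s + 30 = 0.
Trying s = -6: the polynomial evaluates to 0, so (s + 6) is a factor.
Dividing out leaves s^2 + 2s + 5 = 0.
The quadratic formula then gives s = -1 ± 2j.

s = -1 ± 2j, -6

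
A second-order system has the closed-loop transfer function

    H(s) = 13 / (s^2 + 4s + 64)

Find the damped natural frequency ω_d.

Comparing s^2 + 4s + 64 to s^2 + 2ζωₙs + ωₙ²: ωₙ = 8 rad/s and ζ = 4/(2·8) = 0.25.
ζωₙ = 4/2 = 2, so ω_d = ωₙ√(1−ζ²) = √(ωₙ² − (ζωₙ)²) = √(64 − 2²) = √60 ≈ 7.746 rad/s.

ω_d ≈ 7.746 rad/s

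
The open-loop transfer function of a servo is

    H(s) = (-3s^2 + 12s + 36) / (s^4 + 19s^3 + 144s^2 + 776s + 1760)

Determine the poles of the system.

s = -11, -2 ± 6j, -4

The poles are the roots of the denominator s^4 + 19s^3 + 144s^2 + 776s + 1760 = 0.
Trying s = -11: the polynomial evaluates to 0, so (s + 11) is a factor.
Dividing out leaves s^3 + 8s^2 + 56s + 160 = 0.
This factors further as (s^2 + 4s + 40)(s + 4) = 0.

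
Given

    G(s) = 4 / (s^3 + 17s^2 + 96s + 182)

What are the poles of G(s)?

The poles are the roots of the denominator s^3 + 17s^2 + 96s + 182 = 0.
Trying s = -7: the polynomial evaluates to 0, so (s + 7) is a factor.
Dividing out leaves s^2 + 10s + 26 = 0.
The quadratic formula then gives s = -5 ± 1j.

s = -5 + j, -5 - j, -7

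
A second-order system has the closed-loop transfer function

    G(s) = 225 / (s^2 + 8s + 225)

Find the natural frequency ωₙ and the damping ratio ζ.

Compare the denominator to the standard form s^2 + 2ζωₙs + ωₙ².
ωₙ² = 225, so ωₙ = 15 rad/s.
2ζωₙ = 8, so ζ = 8/(2·15) ≈ 0.2667.
With ζ = 0.2667 the response is underdamped.

ωₙ = 15 rad/s, ζ ≈ 0.2667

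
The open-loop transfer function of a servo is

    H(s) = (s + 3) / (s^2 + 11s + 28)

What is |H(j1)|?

|H(j1)| ≈ 0.1085

Substitute s = j1: numerator = 3 + j1, denominator = 27 + j11.
|H(j1)| = |3 + j1| / |27 + j11| = 3.1623 / 29.155 ≈ 0.1085.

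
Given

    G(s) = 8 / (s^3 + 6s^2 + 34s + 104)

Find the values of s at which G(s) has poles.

The poles are the roots of the denominator s^3 + 6s^2 + 34s + 104 = 0.
Trying s = -4: the polynomial evaluates to 0, so (s + 4) is a factor.
Dividing out leaves s^2 + 2s + 26 = 0.
The quadratic formula then gives s = -1 ± 5j.

s = -1 + 5j, -1 - 5j, -4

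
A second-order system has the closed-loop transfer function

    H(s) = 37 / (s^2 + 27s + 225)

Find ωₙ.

ωₙ = 15 rad/s

Compare the denominator to the standard form s^2 + 2ζωₙs + ωₙ².
ωₙ² = 225, so ωₙ = 15 rad/s.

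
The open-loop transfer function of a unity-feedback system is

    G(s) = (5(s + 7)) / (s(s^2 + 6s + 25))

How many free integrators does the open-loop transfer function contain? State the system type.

The denominator has 1 factor of s at the origin (free integrator), so this is a Type 1 system.

Type 1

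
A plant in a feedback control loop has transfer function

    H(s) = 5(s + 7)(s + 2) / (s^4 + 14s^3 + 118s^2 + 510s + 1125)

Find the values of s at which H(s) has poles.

s = -4 ± 3j, -3 ± 6j

The poles are the roots of the denominator s^4 + 14s^3 + 118s^2 + 510s + 1125 = 0.
No real roots exist; factor into two real quadratics: (s^2 + 8s + 25)(s^2 + 6s + 45) = 0.
Each quadratic gives a conjugate pair via the quadratic formula.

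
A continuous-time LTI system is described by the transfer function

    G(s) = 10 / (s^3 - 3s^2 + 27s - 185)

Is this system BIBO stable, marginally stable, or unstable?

The denominator s^3 - 3s^2 + 27s - 185 factors as (s^2 + 2s + 37)(s - 5), giving poles at s = -1 ± 6j, 5.
Since the pole(s) at s = 5 lie in the right half-plane, the system is unstable.

unstable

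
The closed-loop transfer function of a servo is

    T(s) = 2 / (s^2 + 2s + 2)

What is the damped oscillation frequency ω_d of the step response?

Comparing s^2 + 2s + 2 to s^2 + 2ζωₙs + ωₙ²: ωₙ = √2 ≈ 1.414 rad/s and ζ = 2/(2·√2) ≈ 0.7071.
ζωₙ = 2/2 = 1, so ω_d = ωₙ√(1−ζ²) = √(ωₙ² − (ζωₙ)²) = √(2 − 1²) = √1 = 1 rad/s.

ω_d = 1 rad/s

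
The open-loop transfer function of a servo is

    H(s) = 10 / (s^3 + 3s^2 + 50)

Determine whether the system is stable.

unstable

The denominator s^3 + 3s^2 + 50 factors as (s^2 - 2s + 10)(s + 5), giving poles at s = 1 + 3j, 1 - 3j, -5.
Since the pole(s) at s = 1 ± 3j lie in the right half-plane, the system is unstable.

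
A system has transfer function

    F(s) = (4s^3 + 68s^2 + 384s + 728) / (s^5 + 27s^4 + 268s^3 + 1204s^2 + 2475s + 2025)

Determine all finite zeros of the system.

Set the numerator to zero: 4s^3 + 68s^2 + 384s + 728 = 0, i.e. 4·(s^3 + 17s^2 + 96s + 182) = 0.
Factoring: (s + 7)(s^2 + 10s + 26) = 0.

s = -7, -5 ± j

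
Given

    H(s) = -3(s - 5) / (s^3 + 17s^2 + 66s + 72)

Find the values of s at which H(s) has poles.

The poles are the roots of the denominator s^3 + 17s^2 + 66s + 72 = 0.
Trying s = -12: the polynomial evaluates to 0, so (s + 12) is a factor.
Dividing out leaves s^2 + 5s + 6 = 0.
Factoring the quadratic: (s + 3)(s + 2) = 0.

s = -12, -3, -2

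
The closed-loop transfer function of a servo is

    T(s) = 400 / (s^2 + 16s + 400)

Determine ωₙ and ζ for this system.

Compare the denominator to the standard form s^2 + 2ζωₙs + ωₙ².
ωₙ² = 400, so ωₙ = 20 rad/s.
2ζωₙ = 16, so ζ = 16/(2·20) = 0.4.
With ζ = 0.4 the response is underdamped.

ωₙ = 20 rad/s, ζ = 0.4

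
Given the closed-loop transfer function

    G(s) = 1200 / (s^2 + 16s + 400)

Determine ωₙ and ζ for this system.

ωₙ = 20 rad/s, ζ = 0.4

Compare the denominator to the standard form s^2 + 2ζωₙs + ωₙ².
ωₙ² = 400, so ωₙ = 20 rad/s.
2ζωₙ = 16, so ζ = 16/(2·20) = 0.4.
With ζ = 0.4 the response is underdamped.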